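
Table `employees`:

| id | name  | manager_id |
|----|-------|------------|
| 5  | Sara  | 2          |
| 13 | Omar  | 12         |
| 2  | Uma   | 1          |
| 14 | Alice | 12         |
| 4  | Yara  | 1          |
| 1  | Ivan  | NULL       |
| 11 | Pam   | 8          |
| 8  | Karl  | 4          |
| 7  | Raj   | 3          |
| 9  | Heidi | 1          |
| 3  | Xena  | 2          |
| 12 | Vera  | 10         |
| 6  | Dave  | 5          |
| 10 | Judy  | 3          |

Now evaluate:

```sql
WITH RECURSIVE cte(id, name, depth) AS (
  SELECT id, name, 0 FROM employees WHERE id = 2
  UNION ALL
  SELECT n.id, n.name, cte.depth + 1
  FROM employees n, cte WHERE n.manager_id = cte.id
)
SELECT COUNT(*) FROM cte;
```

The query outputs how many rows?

9

Base: id=2 (Uma) at depth 0.
Iteration 1: rows with manager_id in {2} -> Xena (id 3, depth 1), Sara (id 5, depth 1).
Iteration 2: rows with manager_id in {3,5} -> Dave (id 6, depth 2), Raj (id 7, depth 2), Judy (id 10, depth 2).
Iteration 3: rows with manager_id in {6,7,10} -> Vera (id 12, depth 3).
Iteration 4: rows with manager_id in {12} -> Omar (id 13, depth 4), Alice (id 14, depth 4).
Iteration 5: no rows with manager_id in {13,14}; recursion stops.
Total rows emitted: 9.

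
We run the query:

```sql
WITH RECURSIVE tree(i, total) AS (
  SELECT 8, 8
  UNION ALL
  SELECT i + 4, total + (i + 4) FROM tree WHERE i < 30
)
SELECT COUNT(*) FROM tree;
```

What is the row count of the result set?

7

Base: i=8, total=8.
Iteration 1: 8 < 30 holds -> i = 8 + 4 = 12, total = 8 + 12 = 20.
Iteration 2: 12 < 30 holds -> i = 12 + 4 = 16, total = 20 + 16 = 36.
Iteration 3: 16 < 30 holds -> i = 16 + 4 = 20, total = 36 + 20 = 56.
Iteration 4: 20 < 30 holds -> i = 20 + 4 = 24, total = 56 + 24 = 80.
Iteration 5: 24 < 30 holds -> i = 24 + 4 = 28, total = 80 + 28 = 108.
Iteration 6: 28 < 30 holds -> i = 28 + 4 = 32, total = 108 + 32 = 140.
Iteration 7: 32 < 30 fails; recursion stops.
Total rows emitted: 7.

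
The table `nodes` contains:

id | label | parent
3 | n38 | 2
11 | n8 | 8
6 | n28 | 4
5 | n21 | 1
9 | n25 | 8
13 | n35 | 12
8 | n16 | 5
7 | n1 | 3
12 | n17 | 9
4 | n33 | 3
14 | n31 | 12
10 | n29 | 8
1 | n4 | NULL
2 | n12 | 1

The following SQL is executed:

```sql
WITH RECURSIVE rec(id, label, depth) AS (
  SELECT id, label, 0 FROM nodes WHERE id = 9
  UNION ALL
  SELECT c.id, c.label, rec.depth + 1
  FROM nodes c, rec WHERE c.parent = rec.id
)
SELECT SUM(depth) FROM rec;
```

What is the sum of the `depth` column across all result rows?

5

Base: id=9 (n25) at depth 0.
Iteration 1: rows with parent in {9} -> n17 (id 12, depth 1).
Iteration 2: rows with parent in {12} -> n35 (id 13, depth 2), n31 (id 14, depth 2).
Iteration 3: no rows with parent in {13,14}; recursion stops.
SUM(depth) = 0 + 1 + 2 + 2 = 5.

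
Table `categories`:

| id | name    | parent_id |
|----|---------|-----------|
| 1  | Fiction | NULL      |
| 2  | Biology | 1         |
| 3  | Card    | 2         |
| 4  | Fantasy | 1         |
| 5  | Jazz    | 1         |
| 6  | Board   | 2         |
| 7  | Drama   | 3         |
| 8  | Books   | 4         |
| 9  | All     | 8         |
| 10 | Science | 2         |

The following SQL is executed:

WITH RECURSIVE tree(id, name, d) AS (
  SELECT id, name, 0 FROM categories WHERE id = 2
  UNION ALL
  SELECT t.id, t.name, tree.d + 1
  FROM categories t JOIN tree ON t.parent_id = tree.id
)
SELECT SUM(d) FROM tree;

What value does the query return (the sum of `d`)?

5

Base: id=2 (Biology) at d 0.
Iteration 1: rows with parent_id in {2} -> Card (id 3, d 1), Board (id 6, d 1), Science (id 10, d 1).
Iteration 2: rows with parent_id in {3,6,10} -> Drama (id 7, d 2).
Iteration 3: no rows with parent_id in {7}; recursion stops.
SUM(d) = 0 + 1 + 1 + 1 + 2 = 5.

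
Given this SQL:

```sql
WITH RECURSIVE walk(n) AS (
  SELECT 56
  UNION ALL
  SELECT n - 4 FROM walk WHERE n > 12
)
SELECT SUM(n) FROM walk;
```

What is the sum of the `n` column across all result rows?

Base: n=56.
Iteration 1: 56 > 12 holds -> n = 56 - 4 = 52.
Iteration 2: 52 > 12 holds -> n = 52 - 4 = 48.
Iteration 3: 48 > 12 holds -> n = 48 - 4 = 44.
Iteration 4: 44 > 12 holds -> n = 44 - 4 = 40.
Iteration 5: 40 > 12 holds -> n = 40 - 4 = 36.
Iteration 6: 36 > 12 holds -> n = 36 - 4 = 32.
Iteration 7: 32 > 12 holds -> n = 32 - 4 = 28.
Iteration 8: 28 > 12 holds -> n = 28 - 4 = 24.
Iteration 9: 24 > 12 holds -> n = 24 - 4 = 20.
Iteration 10: 20 > 12 holds -> n = 20 - 4 = 16.
Iteration 11: 16 > 12 holds -> n = 16 - 4 = 12.
Iteration 12: 12 > 12 fails; recursion stops.
SUM(n) = 56 + 52 + 48 + 44 + 40 + 36 + 32 + 28 + 24 + 20 + 16 + 12 = 408.

408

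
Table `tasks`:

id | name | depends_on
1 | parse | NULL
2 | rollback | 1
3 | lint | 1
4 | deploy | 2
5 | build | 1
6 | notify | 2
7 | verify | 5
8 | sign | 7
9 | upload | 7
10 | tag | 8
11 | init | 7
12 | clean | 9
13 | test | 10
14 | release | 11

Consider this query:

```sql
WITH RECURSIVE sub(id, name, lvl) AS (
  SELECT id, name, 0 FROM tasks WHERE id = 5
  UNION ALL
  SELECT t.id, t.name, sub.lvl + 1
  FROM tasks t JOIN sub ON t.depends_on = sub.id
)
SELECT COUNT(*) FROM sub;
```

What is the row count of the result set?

Base: id=5 (build) at lvl 0.
Iteration 1: rows with depends_on in {5} -> verify (id 7, lvl 1).
Iteration 2: rows with depends_on in {7} -> sign (id 8, lvl 2), upload (id 9, lvl 2), init (id 11, lvl 2).
Iteration 3: rows with depends_on in {8,9,11} -> tag (id 10, lvl 3), clean (id 12, lvl 3), release (id 14, lvl 3).
Iteration 4: rows with depends_on in {10,12,14} -> test (id 13, lvl 4).
Iteration 5: no rows with depends_on in {13}; recursion stops.
Total rows emitted: 9.

9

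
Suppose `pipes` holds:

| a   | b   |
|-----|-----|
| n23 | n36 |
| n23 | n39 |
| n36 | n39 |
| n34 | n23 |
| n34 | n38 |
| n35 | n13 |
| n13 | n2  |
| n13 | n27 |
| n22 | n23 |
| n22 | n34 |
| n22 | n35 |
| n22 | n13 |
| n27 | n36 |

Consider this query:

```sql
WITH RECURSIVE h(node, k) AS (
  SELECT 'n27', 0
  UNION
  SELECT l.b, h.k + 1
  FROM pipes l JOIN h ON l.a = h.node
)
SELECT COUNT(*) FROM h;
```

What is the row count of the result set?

Base: (n27, k=0).
Iteration 1: edges from {n27} -> (n36, k=1).
Iteration 2: edges from {n36} -> (n39, k=2).
Iteration 3: no outgoing edges from {n39}; recursion stops.
Total rows emitted: 3.

3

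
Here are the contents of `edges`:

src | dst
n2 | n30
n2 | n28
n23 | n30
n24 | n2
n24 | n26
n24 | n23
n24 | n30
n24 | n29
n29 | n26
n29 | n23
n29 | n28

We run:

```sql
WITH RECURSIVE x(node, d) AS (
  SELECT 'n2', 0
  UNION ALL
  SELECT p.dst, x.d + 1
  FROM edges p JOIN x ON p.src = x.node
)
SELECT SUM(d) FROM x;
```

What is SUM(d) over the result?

2

Base: (n2, d=0).
Iteration 1: edges from {n2} -> (n28, d=1), (n30, d=1).
Iteration 2: no outgoing edges from {n28,n30}; recursion stops.
SUM(d) = 0 + 1 + 1 = 2.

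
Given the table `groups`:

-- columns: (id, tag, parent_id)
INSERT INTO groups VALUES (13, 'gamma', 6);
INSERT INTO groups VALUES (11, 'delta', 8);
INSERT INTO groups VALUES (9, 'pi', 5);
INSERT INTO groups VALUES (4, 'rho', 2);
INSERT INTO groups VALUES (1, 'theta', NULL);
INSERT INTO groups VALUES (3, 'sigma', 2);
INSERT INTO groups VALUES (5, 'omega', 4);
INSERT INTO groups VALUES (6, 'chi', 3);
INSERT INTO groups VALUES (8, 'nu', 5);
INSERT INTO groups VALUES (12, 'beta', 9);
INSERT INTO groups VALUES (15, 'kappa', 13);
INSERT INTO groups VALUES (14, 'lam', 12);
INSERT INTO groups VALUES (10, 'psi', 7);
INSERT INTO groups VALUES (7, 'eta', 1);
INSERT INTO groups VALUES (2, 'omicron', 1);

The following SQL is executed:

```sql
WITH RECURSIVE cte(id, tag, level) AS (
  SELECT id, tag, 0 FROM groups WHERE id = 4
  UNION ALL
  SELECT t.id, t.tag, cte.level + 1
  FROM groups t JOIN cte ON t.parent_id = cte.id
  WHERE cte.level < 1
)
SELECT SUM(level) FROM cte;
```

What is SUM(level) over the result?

1

Base: id=4 (rho) at level 0.
Iteration 1: rows with parent_id in {4} -> omega (id 5, level 1).
Iteration 2: level < 1 fails for all current rows; recursion stops.
SUM(level) = 0 + 1 = 1.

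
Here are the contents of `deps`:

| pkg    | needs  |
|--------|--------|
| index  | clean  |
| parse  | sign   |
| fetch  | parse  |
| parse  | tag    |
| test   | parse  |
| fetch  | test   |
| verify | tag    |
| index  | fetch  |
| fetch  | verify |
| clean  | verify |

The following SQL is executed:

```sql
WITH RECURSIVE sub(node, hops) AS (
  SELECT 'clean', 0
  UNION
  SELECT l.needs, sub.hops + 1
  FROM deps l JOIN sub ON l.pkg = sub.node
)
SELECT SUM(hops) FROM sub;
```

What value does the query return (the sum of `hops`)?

Base: (clean, hops=0).
Iteration 1: edges from {clean} -> (verify, hops=1).
Iteration 2: edges from {verify} -> (tag, hops=2).
Iteration 3: no outgoing edges from {tag}; recursion stops.
SUM(hops) = 0 + 1 + 2 = 3.

3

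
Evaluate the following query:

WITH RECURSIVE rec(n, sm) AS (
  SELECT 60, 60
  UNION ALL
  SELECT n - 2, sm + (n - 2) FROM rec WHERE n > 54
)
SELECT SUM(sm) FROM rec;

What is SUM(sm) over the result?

Base: n=60, sm=60.
Iteration 1: 60 > 54 holds -> n = 60 - 2 = 58, sm = 60 + 58 = 118.
Iteration 2: 58 > 54 holds -> n = 58 - 2 = 56, sm = 118 + 56 = 174.
Iteration 3: 56 > 54 holds -> n = 56 - 2 = 54, sm = 174 + 54 = 228.
Iteration 4: 54 > 54 fails; recursion stops.
SUM(sm) = 60 + 118 + 174 + 228 = 580.

580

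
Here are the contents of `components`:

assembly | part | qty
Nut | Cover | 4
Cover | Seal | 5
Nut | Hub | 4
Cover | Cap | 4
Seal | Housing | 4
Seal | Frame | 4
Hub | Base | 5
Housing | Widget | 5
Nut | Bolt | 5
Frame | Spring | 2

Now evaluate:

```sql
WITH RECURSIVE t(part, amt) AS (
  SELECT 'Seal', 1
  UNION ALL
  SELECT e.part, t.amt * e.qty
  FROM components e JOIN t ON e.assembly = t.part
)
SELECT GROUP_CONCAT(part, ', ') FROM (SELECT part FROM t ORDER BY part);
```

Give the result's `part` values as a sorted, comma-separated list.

Frame, Housing, Seal, Spring, Widget

Base: (Seal, amt=1).
Iteration 1: components of {Seal} -> Frame = 1*4 = 4, Housing = 1*4 = 4.
Iteration 2: components of {Frame,Housing} -> Spring = 4*2 = 8, Widget = 4*5 = 20.
Iteration 3: no further components; recursion stops.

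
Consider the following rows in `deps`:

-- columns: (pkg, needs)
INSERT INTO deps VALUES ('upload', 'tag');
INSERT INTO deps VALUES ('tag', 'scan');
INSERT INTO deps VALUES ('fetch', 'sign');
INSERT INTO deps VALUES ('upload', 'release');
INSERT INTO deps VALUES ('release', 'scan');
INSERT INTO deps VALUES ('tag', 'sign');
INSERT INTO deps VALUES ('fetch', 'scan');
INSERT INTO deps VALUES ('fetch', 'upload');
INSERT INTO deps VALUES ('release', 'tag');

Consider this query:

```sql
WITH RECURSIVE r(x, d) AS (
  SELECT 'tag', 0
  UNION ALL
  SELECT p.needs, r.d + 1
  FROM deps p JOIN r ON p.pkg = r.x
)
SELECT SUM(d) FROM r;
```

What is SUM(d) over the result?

2

Base: (tag, d=0).
Iteration 1: edges from {tag} -> (scan, d=1), (sign, d=1).
Iteration 2: no outgoing edges from {scan,sign}; recursion stops.
SUM(d) = 0 + 1 + 1 = 2.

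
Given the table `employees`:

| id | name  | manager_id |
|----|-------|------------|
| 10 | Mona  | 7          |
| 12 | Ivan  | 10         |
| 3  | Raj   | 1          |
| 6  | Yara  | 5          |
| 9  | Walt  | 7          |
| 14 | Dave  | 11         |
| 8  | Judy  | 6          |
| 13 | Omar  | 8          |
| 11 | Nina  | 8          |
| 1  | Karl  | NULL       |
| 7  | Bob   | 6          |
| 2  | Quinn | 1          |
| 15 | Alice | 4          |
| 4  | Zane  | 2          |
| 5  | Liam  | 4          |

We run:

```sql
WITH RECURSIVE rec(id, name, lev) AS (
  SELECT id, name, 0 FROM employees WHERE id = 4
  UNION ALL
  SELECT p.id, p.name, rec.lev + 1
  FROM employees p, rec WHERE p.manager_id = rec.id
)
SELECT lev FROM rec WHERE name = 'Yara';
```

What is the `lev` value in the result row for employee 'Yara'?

Base: id=4 (Zane) at lev 0.
Iteration 1: rows with manager_id in {4} -> Liam (id 5, lev 1), Alice (id 15, lev 1).
Iteration 2: rows with manager_id in {5,15} -> Yara (id 6, lev 2).
Iteration 3: rows with manager_id in {6} -> Bob (id 7, lev 3), Judy (id 8, lev 3).
Iteration 4: rows with manager_id in {7,8} -> Walt (id 9, lev 4), Mona (id 10, lev 4), Nina (id 11, lev 4), Omar (id 13, lev 4).
Iteration 5: rows with manager_id in {9,10,11,13} -> Ivan (id 12, lev 5), Dave (id 14, lev 5).
Iteration 6: no rows with manager_id in {12,14}; recursion stops.

2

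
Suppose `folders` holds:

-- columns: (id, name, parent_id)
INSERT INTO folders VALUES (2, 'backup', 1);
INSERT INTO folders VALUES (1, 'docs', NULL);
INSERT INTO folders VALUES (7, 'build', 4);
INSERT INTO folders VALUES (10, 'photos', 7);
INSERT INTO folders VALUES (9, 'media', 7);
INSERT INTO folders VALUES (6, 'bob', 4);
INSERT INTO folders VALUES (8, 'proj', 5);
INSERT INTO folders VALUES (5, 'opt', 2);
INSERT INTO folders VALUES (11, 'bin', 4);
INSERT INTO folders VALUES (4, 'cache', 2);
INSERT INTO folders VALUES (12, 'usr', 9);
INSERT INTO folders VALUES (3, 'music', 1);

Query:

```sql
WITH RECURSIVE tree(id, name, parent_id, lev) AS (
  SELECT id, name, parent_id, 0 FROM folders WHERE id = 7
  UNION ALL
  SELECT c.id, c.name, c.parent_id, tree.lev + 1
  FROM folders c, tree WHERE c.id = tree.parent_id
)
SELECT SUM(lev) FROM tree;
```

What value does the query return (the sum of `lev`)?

6

Base: id=7 (build), parent_id=4, lev 0.
Iteration 1: join on id=4 -> cache (id 4, parent_id=2, lev 1).
Iteration 2: join on id=2 -> backup (id 2, parent_id=1, lev 2).
Iteration 3: join on id=1 -> docs (id 1, parent_id=NULL, lev 3).
Iteration 4: parent_id is NULL; no match; recursion stops.
SUM(lev) = 0 + 1 + 2 + 3 = 6.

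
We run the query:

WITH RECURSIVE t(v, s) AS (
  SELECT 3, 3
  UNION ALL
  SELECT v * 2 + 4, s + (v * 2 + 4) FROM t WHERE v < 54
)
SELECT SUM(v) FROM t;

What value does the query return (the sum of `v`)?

Base: v=3, s=3.
Iteration 1: 3 < 54 holds -> v = 3 * 2 + 4 = 10, s = 3 + 10 = 13.
Iteration 2: 10 < 54 holds -> v = 10 * 2 + 4 = 24, s = 13 + 24 = 37.
Iteration 3: 24 < 54 holds -> v = 24 * 2 + 4 = 52, s = 37 + 52 = 89.
Iteration 4: 52 < 54 holds -> v = 52 * 2 + 4 = 108, s = 89 + 108 = 197.
Iteration 5: 108 < 54 fails; recursion stops.
SUM(v) = 3 + 10 + 24 + 52 + 108 = 197.

197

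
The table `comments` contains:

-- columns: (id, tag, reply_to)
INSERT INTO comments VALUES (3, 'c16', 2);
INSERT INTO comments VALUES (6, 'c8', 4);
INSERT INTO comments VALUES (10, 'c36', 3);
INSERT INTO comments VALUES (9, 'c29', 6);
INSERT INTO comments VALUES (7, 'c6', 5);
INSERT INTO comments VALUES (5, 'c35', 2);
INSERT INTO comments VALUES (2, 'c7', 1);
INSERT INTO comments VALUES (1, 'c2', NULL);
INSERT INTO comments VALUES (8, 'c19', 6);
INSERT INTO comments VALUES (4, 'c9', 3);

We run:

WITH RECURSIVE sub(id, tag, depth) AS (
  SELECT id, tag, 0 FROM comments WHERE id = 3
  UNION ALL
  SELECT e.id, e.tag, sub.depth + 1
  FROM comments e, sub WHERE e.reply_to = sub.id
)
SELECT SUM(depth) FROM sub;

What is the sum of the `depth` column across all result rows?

10

Base: id=3 (c16) at depth 0.
Iteration 1: rows with reply_to in {3} -> c9 (id 4, depth 1), c36 (id 10, depth 1).
Iteration 2: rows with reply_to in {4,10} -> c8 (id 6, depth 2).
Iteration 3: rows with reply_to in {6} -> c19 (id 8, depth 3), c29 (id 9, depth 3).
Iteration 4: no rows with reply_to in {8,9}; recursion stops.
SUM(depth) = 0 + 1 + 1 + 2 + 3 + 3 = 10.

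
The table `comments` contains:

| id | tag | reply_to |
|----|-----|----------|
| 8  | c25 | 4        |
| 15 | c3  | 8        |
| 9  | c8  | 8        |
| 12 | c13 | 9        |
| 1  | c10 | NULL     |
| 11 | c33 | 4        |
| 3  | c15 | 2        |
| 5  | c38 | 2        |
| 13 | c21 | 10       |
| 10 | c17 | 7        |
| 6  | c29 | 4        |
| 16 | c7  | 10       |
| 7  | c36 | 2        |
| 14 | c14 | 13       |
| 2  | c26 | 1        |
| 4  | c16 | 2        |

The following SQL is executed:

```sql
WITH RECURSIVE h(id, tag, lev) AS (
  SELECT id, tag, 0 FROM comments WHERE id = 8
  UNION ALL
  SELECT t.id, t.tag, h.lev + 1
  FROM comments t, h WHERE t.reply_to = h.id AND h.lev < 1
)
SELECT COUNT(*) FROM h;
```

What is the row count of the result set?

3

Base: id=8 (c25) at lev 0.
Iteration 1: rows with reply_to in {8} -> c8 (id 9, lev 1), c3 (id 15, lev 1).
Iteration 2: lev < 1 fails for all current rows; recursion stops.
Total rows emitted: 3.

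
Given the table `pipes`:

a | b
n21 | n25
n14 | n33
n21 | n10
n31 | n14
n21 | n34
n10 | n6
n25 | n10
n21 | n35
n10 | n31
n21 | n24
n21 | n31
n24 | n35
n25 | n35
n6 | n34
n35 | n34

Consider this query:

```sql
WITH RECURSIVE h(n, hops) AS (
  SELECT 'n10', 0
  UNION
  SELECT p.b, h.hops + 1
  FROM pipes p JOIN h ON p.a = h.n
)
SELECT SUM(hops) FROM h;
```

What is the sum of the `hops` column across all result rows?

9

Base: (n10, hops=0).
Iteration 1: edges from {n10} -> (n31, hops=1), (n6, hops=1).
Iteration 2: edges from {n31,n6} -> (n14, hops=2), (n34, hops=2).
Iteration 3: edges from {n14,n34} -> (n33, hops=3).
Iteration 4: no outgoing edges from {n33}; recursion stops.
SUM(hops) = 0 + 1 + 1 + 2 + 2 + 3 = 9.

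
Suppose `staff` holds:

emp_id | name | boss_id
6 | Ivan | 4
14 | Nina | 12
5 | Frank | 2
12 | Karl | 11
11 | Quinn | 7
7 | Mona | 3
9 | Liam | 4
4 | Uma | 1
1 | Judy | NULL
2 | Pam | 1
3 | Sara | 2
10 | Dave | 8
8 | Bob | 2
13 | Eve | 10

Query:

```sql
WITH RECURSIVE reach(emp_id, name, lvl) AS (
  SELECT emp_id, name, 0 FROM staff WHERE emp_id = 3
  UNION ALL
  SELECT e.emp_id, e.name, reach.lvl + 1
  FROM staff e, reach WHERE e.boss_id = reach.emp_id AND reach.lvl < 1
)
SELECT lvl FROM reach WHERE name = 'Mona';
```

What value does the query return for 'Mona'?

1

Base: emp_id=3 (Sara) at lvl 0.
Iteration 1: rows with boss_id in {3} -> Mona (id 7, lvl 1).
Iteration 2: lvl < 1 fails for all current rows; recursion stops.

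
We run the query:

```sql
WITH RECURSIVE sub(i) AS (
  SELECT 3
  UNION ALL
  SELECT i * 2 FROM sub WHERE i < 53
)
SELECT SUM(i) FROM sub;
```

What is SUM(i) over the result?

189

Base: i=3.
Iteration 1: 3 < 53 holds -> i = 3 * 2 = 6.
Iteration 2: 6 < 53 holds -> i = 6 * 2 = 12.
Iteration 3: 12 < 53 holds -> i = 12 * 2 = 24.
Iteration 4: 24 < 53 holds -> i = 24 * 2 = 48.
Iteration 5: 48 < 53 holds -> i = 48 * 2 = 96.
Iteration 6: 96 < 53 fails; recursion stops.
SUM(i) = 3 + 6 + 12 + 24 + 48 + 96 = 189.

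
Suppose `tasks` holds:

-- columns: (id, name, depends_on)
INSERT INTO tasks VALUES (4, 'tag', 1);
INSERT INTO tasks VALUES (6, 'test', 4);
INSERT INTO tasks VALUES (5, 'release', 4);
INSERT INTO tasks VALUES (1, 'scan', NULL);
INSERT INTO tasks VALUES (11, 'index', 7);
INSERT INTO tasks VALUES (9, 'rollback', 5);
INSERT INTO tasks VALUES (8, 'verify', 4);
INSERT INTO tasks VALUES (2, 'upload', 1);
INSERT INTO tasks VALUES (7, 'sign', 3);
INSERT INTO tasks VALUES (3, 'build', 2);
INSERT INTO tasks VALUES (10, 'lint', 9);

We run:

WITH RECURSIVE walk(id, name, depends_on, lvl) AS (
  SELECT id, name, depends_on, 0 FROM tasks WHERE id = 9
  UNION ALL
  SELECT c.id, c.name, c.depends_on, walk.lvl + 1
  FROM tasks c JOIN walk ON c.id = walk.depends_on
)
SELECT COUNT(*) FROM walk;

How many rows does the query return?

Base: id=9 (rollback), depends_on=5, lvl 0.
Iteration 1: join on id=5 -> release (id 5, depends_on=4, lvl 1).
Iteration 2: join on id=4 -> tag (id 4, depends_on=1, lvl 2).
Iteration 3: join on id=1 -> scan (id 1, depends_on=NULL, lvl 3).
Iteration 4: depends_on is NULL; no match; recursion stops.
Total rows emitted: 4.

4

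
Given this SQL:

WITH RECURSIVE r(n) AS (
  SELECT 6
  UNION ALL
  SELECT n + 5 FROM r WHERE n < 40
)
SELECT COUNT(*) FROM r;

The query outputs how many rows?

Base: n=6.
Iteration 1: 6 < 40 holds -> n = 6 + 5 = 11.
Iteration 2: 11 < 40 holds -> n = 11 + 5 = 16.
Iteration 3: 16 < 40 holds -> n = 16 + 5 = 21.
Iteration 4: 21 < 40 holds -> n = 21 + 5 = 26.
Iteration 5: 26 < 40 holds -> n = 26 + 5 = 31.
Iteration 6: 31 < 40 holds -> n = 31 + 5 = 36.
Iteration 7: 36 < 40 holds -> n = 36 + 5 = 41.
Iteration 8: 41 < 40 fails; recursion stops.
Total rows emitted: 8.

8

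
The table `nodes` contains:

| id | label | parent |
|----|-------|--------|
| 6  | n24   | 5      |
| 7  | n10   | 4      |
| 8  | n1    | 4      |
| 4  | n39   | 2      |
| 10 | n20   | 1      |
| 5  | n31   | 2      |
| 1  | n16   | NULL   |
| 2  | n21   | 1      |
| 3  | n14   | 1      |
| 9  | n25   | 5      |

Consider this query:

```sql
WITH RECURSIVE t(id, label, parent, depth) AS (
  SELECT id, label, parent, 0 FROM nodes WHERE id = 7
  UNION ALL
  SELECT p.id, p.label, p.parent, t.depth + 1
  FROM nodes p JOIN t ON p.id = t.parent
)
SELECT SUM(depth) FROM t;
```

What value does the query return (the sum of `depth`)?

Base: id=7 (n10), parent=4, depth 0.
Iteration 1: join on id=4 -> n39 (id 4, parent=2, depth 1).
Iteration 2: join on id=2 -> n21 (id 2, parent=1, depth 2).
Iteration 3: join on id=1 -> n16 (id 1, parent=NULL, depth 3).
Iteration 4: parent is NULL; no match; recursion stops.
SUM(depth) = 0 + 1 + 2 + 3 = 6.

6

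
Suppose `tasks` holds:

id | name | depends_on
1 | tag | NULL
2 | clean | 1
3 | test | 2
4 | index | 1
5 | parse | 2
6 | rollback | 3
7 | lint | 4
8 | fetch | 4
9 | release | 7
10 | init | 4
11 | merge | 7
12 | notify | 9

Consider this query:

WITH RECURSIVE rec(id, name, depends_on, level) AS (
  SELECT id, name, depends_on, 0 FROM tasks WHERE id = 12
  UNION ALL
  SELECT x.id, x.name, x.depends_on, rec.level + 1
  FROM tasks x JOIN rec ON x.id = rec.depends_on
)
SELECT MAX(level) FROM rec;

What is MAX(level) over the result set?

Base: id=12 (notify), depends_on=9, level 0.
Iteration 1: join on id=9 -> release (id 9, depends_on=7, level 1).
Iteration 2: join on id=7 -> lint (id 7, depends_on=4, level 2).
Iteration 3: join on id=4 -> index (id 4, depends_on=1, level 3).
Iteration 4: join on id=1 -> tag (id 1, depends_on=NULL, level 4).
Iteration 5: depends_on is NULL; no match; recursion stops.
level values: 0, 1, 2, 3, 4; the maximum is 4.

4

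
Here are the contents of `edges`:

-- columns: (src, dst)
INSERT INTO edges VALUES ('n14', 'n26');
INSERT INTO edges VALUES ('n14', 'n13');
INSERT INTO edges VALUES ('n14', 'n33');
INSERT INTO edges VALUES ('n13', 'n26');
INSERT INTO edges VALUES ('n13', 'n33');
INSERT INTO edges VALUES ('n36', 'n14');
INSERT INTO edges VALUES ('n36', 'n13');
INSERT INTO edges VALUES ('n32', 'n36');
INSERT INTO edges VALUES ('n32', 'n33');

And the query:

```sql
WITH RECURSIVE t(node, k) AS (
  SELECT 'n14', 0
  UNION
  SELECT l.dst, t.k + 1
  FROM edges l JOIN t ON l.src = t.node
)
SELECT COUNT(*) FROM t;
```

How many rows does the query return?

6

Base: (n14, k=0).
Iteration 1: edges from {n14} -> (n13, k=1), (n26, k=1), (n33, k=1).
Iteration 2: edges from {n13,n26,n33} -> (n26, k=2), (n33, k=2).
Iteration 3: no outgoing edges from {n26,n33}; recursion stops.
Total rows emitted: 6.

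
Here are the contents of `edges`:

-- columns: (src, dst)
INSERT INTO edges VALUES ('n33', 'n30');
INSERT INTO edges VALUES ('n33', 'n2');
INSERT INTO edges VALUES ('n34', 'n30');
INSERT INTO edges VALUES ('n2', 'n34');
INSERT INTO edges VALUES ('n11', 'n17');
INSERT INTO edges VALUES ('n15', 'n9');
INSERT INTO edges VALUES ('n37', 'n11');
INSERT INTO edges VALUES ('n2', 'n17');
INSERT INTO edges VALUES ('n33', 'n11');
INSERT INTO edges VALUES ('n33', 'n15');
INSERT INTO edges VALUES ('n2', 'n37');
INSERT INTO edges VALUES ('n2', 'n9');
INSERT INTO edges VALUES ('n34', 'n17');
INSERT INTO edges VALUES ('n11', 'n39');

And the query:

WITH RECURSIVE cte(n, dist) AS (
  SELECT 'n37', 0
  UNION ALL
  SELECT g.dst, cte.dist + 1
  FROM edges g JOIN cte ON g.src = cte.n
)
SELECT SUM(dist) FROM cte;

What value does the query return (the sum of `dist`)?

5

Base: (n37, dist=0).
Iteration 1: edges from {n37} -> (n11, dist=1).
Iteration 2: edges from {n11} -> (n17, dist=2), (n39, dist=2).
Iteration 3: no outgoing edges from {n17,n39}; recursion stops.
SUM(dist) = 0 + 1 + 2 + 2 = 5.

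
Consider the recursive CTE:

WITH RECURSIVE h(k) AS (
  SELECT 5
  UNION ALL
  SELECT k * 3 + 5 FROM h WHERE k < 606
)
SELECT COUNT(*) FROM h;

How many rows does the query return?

Base: k=5.
Iteration 1: 5 < 606 holds -> k = 5 * 3 + 5 = 20.
Iteration 2: 20 < 606 holds -> k = 20 * 3 + 5 = 65.
Iteration 3: 65 < 606 holds -> k = 65 * 3 + 5 = 200.
Iteration 4: 200 < 606 holds -> k = 200 * 3 + 5 = 605.
Iteration 5: 605 < 606 holds -> k = 605 * 3 + 5 = 1820.
Iteration 6: 1820 < 606 fails; recursion stops.
Total rows emitted: 6.

6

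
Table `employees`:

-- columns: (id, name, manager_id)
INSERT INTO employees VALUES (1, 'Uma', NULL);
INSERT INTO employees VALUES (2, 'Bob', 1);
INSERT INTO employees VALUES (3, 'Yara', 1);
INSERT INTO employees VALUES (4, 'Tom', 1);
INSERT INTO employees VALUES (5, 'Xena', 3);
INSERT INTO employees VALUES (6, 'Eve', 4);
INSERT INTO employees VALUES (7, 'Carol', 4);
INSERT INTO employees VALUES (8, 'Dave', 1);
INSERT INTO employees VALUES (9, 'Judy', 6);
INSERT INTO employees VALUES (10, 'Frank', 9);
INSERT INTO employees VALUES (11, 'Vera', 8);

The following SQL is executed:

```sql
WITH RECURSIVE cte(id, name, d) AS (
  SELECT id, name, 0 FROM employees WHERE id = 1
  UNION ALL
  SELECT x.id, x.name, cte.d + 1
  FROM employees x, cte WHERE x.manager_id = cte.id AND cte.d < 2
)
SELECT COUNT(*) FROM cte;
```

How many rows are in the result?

9

Base: id=1 (Uma) at d 0.
Iteration 1: rows with manager_id in {1} -> Bob (id 2, d 1), Yara (id 3, d 1), Tom (id 4, d 1), Dave (id 8, d 1).
Iteration 2: rows with manager_id in {2,3,4,8} -> Xena (id 5, d 2), Eve (id 6, d 2), Carol (id 7, d 2), Vera (id 11, d 2).
Iteration 3: d < 2 fails for all current rows; recursion stops.
Total rows emitted: 9.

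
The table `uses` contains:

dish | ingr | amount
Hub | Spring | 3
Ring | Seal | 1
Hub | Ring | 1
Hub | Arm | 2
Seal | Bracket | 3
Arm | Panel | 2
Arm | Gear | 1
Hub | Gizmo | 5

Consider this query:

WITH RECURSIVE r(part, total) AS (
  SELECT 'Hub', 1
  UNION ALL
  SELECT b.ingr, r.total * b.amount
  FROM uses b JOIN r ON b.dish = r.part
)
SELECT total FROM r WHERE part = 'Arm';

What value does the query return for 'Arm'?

2

Base: (Hub, total=1).
Iteration 1: components of {Hub} -> Arm = 1*2 = 2, Gizmo = 1*5 = 5, Ring = 1*1 = 1, Spring = 1*3 = 3.
Iteration 2: components of {Arm,Gizmo,Ring,Spring} -> Gear = 2*1 = 2, Panel = 2*2 = 4, Seal = 1*1 = 1.
Iteration 3: components of {Gear,Panel,Seal} -> Bracket = 1*3 = 3.
Iteration 4: no further components; recursion stops.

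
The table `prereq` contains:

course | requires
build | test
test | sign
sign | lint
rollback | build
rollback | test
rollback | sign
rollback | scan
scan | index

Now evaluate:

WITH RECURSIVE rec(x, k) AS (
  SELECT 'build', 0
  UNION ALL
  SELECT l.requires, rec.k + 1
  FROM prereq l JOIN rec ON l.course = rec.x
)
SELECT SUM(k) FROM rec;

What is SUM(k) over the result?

6

Base: (build, k=0).
Iteration 1: edges from {build} -> (test, k=1).
Iteration 2: edges from {test} -> (sign, k=2).
Iteration 3: edges from {sign} -> (lint, k=3).
Iteration 4: no outgoing edges from {lint}; recursion stops.
SUM(k) = 0 + 1 + 2 + 3 = 6.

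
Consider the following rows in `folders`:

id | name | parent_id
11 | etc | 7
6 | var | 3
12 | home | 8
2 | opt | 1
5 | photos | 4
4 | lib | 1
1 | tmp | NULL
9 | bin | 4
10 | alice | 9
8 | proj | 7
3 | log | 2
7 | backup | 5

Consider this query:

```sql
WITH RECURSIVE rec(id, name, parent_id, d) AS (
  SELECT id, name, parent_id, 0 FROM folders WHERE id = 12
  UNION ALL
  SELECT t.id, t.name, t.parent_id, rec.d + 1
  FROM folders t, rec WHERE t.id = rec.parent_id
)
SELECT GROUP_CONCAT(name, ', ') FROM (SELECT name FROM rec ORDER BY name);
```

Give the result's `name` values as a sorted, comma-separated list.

backup, home, lib, photos, proj, tmp

Base: id=12 (home), parent_id=8, d 0.
Iteration 1: join on id=8 -> proj (id 8, parent_id=7, d 1).
Iteration 2: join on id=7 -> backup (id 7, parent_id=5, d 2).
Iteration 3: join on id=5 -> photos (id 5, parent_id=4, d 3).
Iteration 4: join on id=4 -> lib (id 4, parent_id=1, d 4).
Iteration 5: join on id=1 -> tmp (id 1, parent_id=NULL, d 5).
Iteration 6: parent_id is NULL; no match; recursion stops.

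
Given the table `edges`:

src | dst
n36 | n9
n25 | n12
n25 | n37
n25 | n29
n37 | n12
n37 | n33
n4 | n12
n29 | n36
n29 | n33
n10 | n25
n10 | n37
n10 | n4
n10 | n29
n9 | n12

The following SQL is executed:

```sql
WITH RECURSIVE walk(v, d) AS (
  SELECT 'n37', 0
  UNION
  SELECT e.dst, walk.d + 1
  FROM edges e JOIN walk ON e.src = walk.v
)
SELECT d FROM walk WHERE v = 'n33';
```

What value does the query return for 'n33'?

1

Base: (n37, d=0).
Iteration 1: edges from {n37} -> (n12, d=1), (n33, d=1).
Iteration 2: no outgoing edges from {n12,n33}; recursion stops.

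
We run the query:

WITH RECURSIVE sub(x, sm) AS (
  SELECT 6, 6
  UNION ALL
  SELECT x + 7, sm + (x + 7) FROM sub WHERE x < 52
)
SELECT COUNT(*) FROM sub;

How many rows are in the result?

8

Base: x=6, sm=6.
Iteration 1: 6 < 52 holds -> x = 6 + 7 = 13, sm = 6 + 13 = 19.
Iteration 2: 13 < 52 holds -> x = 13 + 7 = 20, sm = 19 + 20 = 39.
Iteration 3: 20 < 52 holds -> x = 20 + 7 = 27, sm = 39 + 27 = 66.
Iteration 4: 27 < 52 holds -> x = 27 + 7 = 34, sm = 66 + 34 = 100.
Iteration 5: 34 < 52 holds -> x = 34 + 7 = 41, sm = 100 + 41 = 141.
Iteration 6: 41 < 52 holds -> x = 41 + 7 = 48, sm = 141 + 48 = 189.
Iteration 7: 48 < 52 holds -> x = 48 + 7 = 55, sm = 189 + 55 = 244.
Iteration 8: 55 < 52 fails; recursion stops.
Total rows emitted: 8.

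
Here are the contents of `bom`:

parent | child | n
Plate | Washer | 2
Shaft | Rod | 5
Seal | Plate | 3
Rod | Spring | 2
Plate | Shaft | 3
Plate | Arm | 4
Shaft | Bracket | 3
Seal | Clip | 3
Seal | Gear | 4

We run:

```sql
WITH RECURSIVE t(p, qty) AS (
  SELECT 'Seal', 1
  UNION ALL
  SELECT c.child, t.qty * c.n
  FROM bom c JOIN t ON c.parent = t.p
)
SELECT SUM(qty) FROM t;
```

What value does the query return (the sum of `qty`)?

200

Base: (Seal, qty=1).
Iteration 1: components of {Seal} -> Clip = 1*3 = 3, Gear = 1*4 = 4, Plate = 1*3 = 3.
Iteration 2: components of {Clip,Gear,Plate} -> Arm = 3*4 = 12, Shaft = 3*3 = 9, Washer = 3*2 = 6.
Iteration 3: components of {Arm,Shaft,Washer} -> Bracket = 9*3 = 27, Rod = 9*5 = 45.
Iteration 4: components of {Bracket,Rod} -> Spring = 45*2 = 90.
Iteration 5: no further components; recursion stops.
SUM(qty) = 1 + 3 + 4 + 3 + 9 + 12 + 6 + 45 + 27 + 90 = 200.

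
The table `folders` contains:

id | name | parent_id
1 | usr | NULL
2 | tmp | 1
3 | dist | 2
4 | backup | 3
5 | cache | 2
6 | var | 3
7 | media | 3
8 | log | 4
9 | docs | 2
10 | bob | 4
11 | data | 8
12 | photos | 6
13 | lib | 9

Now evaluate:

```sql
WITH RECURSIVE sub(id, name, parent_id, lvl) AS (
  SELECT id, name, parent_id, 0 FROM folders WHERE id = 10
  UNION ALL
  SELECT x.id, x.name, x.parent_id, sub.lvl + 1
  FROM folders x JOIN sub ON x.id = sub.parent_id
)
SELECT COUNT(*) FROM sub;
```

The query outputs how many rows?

5

Base: id=10 (bob), parent_id=4, lvl 0.
Iteration 1: join on id=4 -> backup (id 4, parent_id=3, lvl 1).
Iteration 2: join on id=3 -> dist (id 3, parent_id=2, lvl 2).
Iteration 3: join on id=2 -> tmp (id 2, parent_id=1, lvl 3).
Iteration 4: join on id=1 -> usr (id 1, parent_id=NULL, lvl 4).
Iteration 5: parent_id is NULL; no match; recursion stops.
Total rows emitted: 5.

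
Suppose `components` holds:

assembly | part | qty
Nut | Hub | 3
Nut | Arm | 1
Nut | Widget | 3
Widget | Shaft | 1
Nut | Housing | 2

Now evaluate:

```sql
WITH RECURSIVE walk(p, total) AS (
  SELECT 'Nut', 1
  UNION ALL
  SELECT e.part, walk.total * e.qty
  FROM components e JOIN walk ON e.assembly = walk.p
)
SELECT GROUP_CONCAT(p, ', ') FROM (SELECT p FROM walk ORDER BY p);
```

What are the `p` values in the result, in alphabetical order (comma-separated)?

Arm, Housing, Hub, Nut, Shaft, Widget

Base: (Nut, total=1).
Iteration 1: components of {Nut} -> Arm = 1*1 = 1, Housing = 1*2 = 2, Hub = 1*3 = 3, Widget = 1*3 = 3.
Iteration 2: components of {Arm,Housing,Hub,Widget} -> Shaft = 3*1 = 3.
Iteration 3: no further components; recursion stops.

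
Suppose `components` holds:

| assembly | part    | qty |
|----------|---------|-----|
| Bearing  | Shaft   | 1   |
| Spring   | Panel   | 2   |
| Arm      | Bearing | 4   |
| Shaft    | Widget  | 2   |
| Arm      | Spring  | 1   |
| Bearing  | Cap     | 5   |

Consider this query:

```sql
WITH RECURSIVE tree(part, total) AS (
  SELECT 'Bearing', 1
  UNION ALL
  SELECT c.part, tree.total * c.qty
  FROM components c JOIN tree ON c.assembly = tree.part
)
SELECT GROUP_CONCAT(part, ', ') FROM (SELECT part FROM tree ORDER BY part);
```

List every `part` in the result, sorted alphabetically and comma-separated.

Base: (Bearing, total=1).
Iteration 1: components of {Bearing} -> Cap = 1*5 = 5, Shaft = 1*1 = 1.
Iteration 2: components of {Cap,Shaft} -> Widget = 1*2 = 2.
Iteration 3: no further components; recursion stops.

Bearing, Cap, Shaft, Widget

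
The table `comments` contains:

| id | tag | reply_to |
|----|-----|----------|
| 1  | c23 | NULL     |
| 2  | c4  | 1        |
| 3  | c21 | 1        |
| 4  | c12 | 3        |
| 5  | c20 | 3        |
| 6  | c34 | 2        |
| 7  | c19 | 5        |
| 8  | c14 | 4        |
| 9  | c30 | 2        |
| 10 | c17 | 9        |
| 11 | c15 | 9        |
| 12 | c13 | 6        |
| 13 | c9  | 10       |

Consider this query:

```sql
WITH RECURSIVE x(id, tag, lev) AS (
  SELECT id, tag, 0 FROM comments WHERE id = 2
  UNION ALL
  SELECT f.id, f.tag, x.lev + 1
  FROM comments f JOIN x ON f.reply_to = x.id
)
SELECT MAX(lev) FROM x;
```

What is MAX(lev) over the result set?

3

Base: id=2 (c4) at lev 0.
Iteration 1: rows with reply_to in {2} -> c34 (id 6, lev 1), c30 (id 9, lev 1).
Iteration 2: rows with reply_to in {6,9} -> c17 (id 10, lev 2), c15 (id 11, lev 2), c13 (id 12, lev 2).
Iteration 3: rows with reply_to in {10,11,12} -> c9 (id 13, lev 3).
Iteration 4: no rows with reply_to in {13}; recursion stops.
lev values: 0, 1, 1, 2, 2, 2, 3; the maximum is 3.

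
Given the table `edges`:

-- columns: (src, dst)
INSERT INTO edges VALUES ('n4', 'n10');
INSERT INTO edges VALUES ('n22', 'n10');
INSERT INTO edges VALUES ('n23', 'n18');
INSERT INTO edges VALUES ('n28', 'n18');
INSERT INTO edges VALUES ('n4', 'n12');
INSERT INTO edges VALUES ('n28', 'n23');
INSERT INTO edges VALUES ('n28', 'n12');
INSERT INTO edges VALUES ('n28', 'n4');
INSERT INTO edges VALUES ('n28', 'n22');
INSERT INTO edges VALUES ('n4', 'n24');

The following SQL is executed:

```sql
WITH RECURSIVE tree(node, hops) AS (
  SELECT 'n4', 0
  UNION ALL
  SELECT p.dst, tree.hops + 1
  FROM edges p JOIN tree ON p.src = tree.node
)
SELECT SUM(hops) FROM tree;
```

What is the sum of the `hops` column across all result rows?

Base: (n4, hops=0).
Iteration 1: edges from {n4} -> (n10, hops=1), (n12, hops=1), (n24, hops=1).
Iteration 2: no outgoing edges from {n10,n12,n24}; recursion stops.
SUM(hops) = 0 + 1 + 1 + 1 = 3.

3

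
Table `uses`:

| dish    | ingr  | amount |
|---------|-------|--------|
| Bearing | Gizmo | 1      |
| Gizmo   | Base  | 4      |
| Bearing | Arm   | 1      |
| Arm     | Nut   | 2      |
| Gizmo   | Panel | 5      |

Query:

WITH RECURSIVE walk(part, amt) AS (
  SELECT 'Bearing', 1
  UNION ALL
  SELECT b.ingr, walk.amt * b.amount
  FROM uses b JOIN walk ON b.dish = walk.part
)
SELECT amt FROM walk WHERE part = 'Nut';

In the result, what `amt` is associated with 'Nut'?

Base: (Bearing, amt=1).
Iteration 1: components of {Bearing} -> Arm = 1*1 = 1, Gizmo = 1*1 = 1.
Iteration 2: components of {Arm,Gizmo} -> Base = 1*4 = 4, Nut = 1*2 = 2, Panel = 1*5 = 5.
Iteration 3: no further components; recursion stops.

2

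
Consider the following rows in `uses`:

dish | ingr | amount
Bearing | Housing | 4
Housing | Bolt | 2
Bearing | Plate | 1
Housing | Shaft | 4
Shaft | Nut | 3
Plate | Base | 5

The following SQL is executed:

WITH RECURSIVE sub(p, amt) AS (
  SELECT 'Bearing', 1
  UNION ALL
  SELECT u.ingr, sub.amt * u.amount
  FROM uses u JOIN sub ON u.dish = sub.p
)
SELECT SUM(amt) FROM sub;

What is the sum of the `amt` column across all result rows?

83

Base: (Bearing, amt=1).
Iteration 1: components of {Bearing} -> Housing = 1*4 = 4, Plate = 1*1 = 1.
Iteration 2: components of {Housing,Plate} -> Base = 1*5 = 5, Bolt = 4*2 = 8, Shaft = 4*4 = 16.
Iteration 3: components of {Base,Bolt,Shaft} -> Nut = 16*3 = 48.
Iteration 4: no further components; recursion stops.
SUM(amt) = 1 + 4 + 1 + 8 + 16 + 5 + 48 = 83.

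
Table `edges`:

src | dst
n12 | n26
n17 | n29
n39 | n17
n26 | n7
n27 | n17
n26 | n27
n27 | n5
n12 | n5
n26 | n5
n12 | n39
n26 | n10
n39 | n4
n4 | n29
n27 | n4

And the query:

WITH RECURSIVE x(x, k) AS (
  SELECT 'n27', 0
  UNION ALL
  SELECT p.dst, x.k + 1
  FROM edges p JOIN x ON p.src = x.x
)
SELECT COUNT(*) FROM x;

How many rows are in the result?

Base: (n27, k=0).
Iteration 1: edges from {n27} -> (n17, k=1), (n4, k=1), (n5, k=1).
Iteration 2: edges from {n17,n4,n5} -> (n29, k=2) x2. [UNION ALL keeps all 2 new rows, including repeats]
Iteration 3: no outgoing edges from {n29}; recursion stops.
Total rows emitted: 6.

6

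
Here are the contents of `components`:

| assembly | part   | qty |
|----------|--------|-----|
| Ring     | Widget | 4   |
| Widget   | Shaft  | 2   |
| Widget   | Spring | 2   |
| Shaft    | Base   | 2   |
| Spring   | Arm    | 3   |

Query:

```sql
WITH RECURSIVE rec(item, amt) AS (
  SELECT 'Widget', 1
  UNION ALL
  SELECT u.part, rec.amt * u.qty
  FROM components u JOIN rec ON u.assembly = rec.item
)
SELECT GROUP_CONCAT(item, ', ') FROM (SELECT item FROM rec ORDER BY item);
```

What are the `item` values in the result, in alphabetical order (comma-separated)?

Base: (Widget, amt=1).
Iteration 1: components of {Widget} -> Shaft = 1*2 = 2, Spring = 1*2 = 2.
Iteration 2: components of {Shaft,Spring} -> Arm = 2*3 = 6, Base = 2*2 = 4.
Iteration 3: no further components; recursion stops.

Arm, Base, Shaft, Spring, Widget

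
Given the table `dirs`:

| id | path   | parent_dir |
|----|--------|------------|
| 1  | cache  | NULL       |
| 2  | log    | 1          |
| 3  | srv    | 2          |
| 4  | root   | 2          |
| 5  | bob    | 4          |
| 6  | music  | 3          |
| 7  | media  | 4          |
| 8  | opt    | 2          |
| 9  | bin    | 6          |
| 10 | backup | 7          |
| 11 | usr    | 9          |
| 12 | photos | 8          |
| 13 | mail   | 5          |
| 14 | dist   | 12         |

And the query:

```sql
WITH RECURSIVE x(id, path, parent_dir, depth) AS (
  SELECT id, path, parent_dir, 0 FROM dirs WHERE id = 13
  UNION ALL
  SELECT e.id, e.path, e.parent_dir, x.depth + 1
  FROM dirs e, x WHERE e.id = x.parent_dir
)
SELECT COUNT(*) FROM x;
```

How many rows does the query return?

Base: id=13 (mail), parent_dir=5, depth 0.
Iteration 1: join on id=5 -> bob (id 5, parent_dir=4, depth 1).
Iteration 2: join on id=4 -> root (id 4, parent_dir=2, depth 2).
Iteration 3: join on id=2 -> log (id 2, parent_dir=1, depth 3).
Iteration 4: join on id=1 -> cache (id 1, parent_dir=NULL, depth 4).
Iteration 5: parent_dir is NULL; no match; recursion stops.
Total rows emitted: 5.

5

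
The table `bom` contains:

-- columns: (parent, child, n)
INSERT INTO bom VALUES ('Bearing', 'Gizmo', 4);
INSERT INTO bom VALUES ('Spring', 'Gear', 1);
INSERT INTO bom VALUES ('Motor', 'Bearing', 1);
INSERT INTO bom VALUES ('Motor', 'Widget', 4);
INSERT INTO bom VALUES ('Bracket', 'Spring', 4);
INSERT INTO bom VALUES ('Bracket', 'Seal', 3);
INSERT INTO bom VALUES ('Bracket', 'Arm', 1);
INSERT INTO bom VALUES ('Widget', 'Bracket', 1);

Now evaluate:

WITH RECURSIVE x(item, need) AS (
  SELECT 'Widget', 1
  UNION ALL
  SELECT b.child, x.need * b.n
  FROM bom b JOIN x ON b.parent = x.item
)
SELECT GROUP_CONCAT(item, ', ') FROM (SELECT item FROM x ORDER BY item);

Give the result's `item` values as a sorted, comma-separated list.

Arm, Bracket, Gear, Seal, Spring, Widget

Base: (Widget, need=1).
Iteration 1: components of {Widget} -> Bracket = 1*1 = 1.
Iteration 2: components of {Bracket} -> Arm = 1*1 = 1, Seal = 1*3 = 3, Spring = 1*4 = 4.
Iteration 3: components of {Arm,Seal,Spring} -> Gear = 4*1 = 4.
Iteration 4: no further components; recursion stops.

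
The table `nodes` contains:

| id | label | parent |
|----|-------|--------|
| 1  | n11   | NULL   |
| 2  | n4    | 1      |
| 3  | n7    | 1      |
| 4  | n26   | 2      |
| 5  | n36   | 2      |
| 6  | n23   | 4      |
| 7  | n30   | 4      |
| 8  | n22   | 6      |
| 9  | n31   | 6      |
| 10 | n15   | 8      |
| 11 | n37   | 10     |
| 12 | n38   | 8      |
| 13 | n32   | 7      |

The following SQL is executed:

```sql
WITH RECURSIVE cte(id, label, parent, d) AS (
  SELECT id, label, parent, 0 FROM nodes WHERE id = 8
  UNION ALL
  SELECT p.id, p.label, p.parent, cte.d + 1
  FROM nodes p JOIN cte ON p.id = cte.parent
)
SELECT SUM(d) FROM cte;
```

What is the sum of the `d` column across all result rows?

10

Base: id=8 (n22), parent=6, d 0.
Iteration 1: join on id=6 -> n23 (id 6, parent=4, d 1).
Iteration 2: join on id=4 -> n26 (id 4, parent=2, d 2).
Iteration 3: join on id=2 -> n4 (id 2, parent=1, d 3).
Iteration 4: join on id=1 -> n11 (id 1, parent=NULL, d 4).
Iteration 5: parent is NULL; no match; recursion stops.
SUM(d) = 0 + 1 + 2 + 3 + 4 = 10.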